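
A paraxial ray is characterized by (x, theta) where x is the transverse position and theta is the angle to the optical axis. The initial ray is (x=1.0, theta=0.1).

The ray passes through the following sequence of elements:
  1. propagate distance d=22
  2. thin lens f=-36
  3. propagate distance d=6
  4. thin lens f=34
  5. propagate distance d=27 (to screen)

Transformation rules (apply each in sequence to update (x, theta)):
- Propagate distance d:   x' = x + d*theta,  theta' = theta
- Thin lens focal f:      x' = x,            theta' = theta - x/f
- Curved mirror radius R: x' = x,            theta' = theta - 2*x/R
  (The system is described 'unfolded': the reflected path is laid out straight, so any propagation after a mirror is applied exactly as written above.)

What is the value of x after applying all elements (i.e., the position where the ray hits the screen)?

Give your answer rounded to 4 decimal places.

Initial: x=1.0000 theta=0.1000
After 1 (propagate distance d=22): x=3.2000 theta=0.1000
After 2 (thin lens f=-36): x=3.2000 theta=17/90 (≈0.1889)
After 3 (propagate distance d=6): x=13/3 (≈4.3333) theta=17/90 (≈0.1889)
After 4 (thin lens f=34): x=13/3 (≈4.3333) theta=47/765 (≈0.0614)
After 5 (propagate distance d=27 (to screen)): x=1528/255 (≈5.9922) theta=47/765 (≈0.0614)
Rounded to 4 decimal places: x = 5.9922

Answer: 5.9922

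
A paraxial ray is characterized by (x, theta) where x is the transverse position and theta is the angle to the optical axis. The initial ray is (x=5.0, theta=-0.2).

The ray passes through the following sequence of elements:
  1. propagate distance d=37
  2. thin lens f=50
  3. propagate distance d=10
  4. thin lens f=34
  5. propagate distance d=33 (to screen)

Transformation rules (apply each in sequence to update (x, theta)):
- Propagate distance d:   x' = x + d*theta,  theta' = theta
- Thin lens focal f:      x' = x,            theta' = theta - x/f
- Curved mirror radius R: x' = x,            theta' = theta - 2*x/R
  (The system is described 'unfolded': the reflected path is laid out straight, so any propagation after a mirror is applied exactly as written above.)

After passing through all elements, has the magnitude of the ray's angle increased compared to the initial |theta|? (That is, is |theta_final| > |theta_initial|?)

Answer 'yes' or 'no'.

Answer: no

Derivation:
Initial: x=5.0000 theta=-0.2000
After 1 (propagate distance d=37): x=-2.4000 theta=-0.2000
After 2 (thin lens f=50): x=-2.4000 theta=-0.1520
After 3 (propagate distance d=10): x=-3.9200 theta=-0.1520
After 4 (thin lens f=34): x=-3.9200 theta=-78/2125 (≈-0.0367)
After 5 (propagate distance d=33 (to screen)): x=-10904/2125 (≈-5.1313) theta=-78/2125 (≈-0.0367)
|theta_initial|=0.2000 |theta_final|=78/2125 (≈0.0367) -> not increased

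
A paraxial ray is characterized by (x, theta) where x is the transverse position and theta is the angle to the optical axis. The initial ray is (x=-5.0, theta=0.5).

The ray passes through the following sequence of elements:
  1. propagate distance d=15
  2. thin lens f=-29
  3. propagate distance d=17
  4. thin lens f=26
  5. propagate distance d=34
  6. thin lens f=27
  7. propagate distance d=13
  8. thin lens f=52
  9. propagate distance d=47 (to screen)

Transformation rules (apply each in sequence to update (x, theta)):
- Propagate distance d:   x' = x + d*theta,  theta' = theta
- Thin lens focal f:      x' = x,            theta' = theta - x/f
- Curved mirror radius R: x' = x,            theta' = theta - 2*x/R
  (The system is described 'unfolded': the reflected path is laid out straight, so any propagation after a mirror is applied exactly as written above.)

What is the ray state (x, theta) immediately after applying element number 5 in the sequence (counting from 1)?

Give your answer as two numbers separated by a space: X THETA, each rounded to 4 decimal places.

Answer: 16.0955 0.1068

Derivation:
Initial: x=-5.0000 theta=0.5000
After 1 (propagate distance d=15): x=2.5000 theta=0.5000
After 2 (thin lens f=-29): x=2.5000 theta=17/29 (≈0.5862)
After 3 (propagate distance d=17): x=723/58 (≈12.4655) theta=17/29 (≈0.5862)
After 4 (thin lens f=26): x=723/58 (≈12.4655) theta=161/1508 (≈0.1068)
After 5 (propagate distance d=34): x=6068/377 (≈16.0955) theta=161/1508 (≈0.1068)
Rounded to 4 decimal places: x = 16.0955, theta = 0.1068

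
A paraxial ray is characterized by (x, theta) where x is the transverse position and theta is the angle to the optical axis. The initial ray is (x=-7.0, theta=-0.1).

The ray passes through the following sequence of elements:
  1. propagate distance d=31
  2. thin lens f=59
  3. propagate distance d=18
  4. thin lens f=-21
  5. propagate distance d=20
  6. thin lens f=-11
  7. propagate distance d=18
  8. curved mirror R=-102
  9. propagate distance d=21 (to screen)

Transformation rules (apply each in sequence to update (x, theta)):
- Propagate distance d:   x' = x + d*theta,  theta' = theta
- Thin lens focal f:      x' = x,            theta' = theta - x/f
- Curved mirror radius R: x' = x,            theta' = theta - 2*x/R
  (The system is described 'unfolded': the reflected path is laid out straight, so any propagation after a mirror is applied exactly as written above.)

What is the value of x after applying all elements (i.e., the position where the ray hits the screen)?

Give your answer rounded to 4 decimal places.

Answer: -105.1202

Derivation:
Initial: x=-7.0000 theta=-0.1000
After 1 (propagate distance d=31): x=-10.1000 theta=-0.1000
After 2 (thin lens f=59): x=-10.1000 theta=21/295 (≈0.0712)
After 3 (propagate distance d=18): x=-5203/590 (≈-8.8186) theta=21/295 (≈0.0712)
After 4 (thin lens f=-21): x=-5203/590 (≈-8.8186) theta=-4321/12390 (≈-0.3487)
After 5 (propagate distance d=20): x=-195683/12390 (≈-15.7936) theta=-4321/12390 (≈-0.3487)
After 6 (thin lens f=-11): x=-195683/12390 (≈-15.7936) theta=-121607/68145 (≈-1.7845)
After 7 (propagate distance d=18): x=-1306073/27258 (≈-47.9152) theta=-121607/68145 (≈-1.7845)
After 8 (curved mirror R=-102): x=-1306073/27258 (≈-47.9152) theta=-2704897/992970 (≈-2.7240)
After 9 (propagate distance d=21 (to screen)): x=-40592693/386155 (≈-105.1202) theta=-2704897/992970 (≈-2.7240)
Rounded to 4 decimal places: x = -105.1202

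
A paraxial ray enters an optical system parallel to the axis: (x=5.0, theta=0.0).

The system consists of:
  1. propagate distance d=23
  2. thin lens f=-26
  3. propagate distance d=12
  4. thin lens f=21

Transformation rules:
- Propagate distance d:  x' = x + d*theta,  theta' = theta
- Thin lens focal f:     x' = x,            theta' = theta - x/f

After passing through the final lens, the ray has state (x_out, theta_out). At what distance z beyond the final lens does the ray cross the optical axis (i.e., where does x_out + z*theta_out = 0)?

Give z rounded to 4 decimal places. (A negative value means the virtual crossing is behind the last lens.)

Answer: 46.9412

Derivation:
Initial: x=5.0000 theta=0.0000
After 1 (propagate distance d=23): x=5.0000 theta=0.0000
After 2 (thin lens f=-26): x=5.0000 theta=5/26 (≈0.1923)
After 3 (propagate distance d=12): x=95/13 (≈7.3077) theta=5/26 (≈0.1923)
After 4 (thin lens f=21): x=95/13 (≈7.3077) theta=-85/546 (≈-0.1557)
z_focus = -x_out/theta_out = -(95/13)/(-85/546) = 798/17 ≈ 46.9412
Rounded to 4 decimal places: z = 46.9412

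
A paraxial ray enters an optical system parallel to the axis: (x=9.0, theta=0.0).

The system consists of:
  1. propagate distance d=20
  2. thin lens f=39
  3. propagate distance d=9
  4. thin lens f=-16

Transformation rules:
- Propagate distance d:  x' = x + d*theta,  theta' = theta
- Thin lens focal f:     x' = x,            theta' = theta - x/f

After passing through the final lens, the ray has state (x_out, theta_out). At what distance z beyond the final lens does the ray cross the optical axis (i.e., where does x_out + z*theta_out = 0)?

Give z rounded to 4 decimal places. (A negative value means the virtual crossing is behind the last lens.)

Answer: -34.2857

Derivation:
Initial: x=9.0000 theta=0.0000
After 1 (propagate distance d=20): x=9.0000 theta=0.0000
After 2 (thin lens f=39): x=9.0000 theta=-3/13 (≈-0.2308)
After 3 (propagate distance d=9): x=90/13 (≈6.9231) theta=-3/13 (≈-0.2308)
After 4 (thin lens f=-16): x=90/13 (≈6.9231) theta=21/104 (≈0.2019)
z_focus = -x_out/theta_out = -(90/13)/(21/104) = -240/7 ≈ -34.2857
Rounded to 4 decimal places: z = -34.2857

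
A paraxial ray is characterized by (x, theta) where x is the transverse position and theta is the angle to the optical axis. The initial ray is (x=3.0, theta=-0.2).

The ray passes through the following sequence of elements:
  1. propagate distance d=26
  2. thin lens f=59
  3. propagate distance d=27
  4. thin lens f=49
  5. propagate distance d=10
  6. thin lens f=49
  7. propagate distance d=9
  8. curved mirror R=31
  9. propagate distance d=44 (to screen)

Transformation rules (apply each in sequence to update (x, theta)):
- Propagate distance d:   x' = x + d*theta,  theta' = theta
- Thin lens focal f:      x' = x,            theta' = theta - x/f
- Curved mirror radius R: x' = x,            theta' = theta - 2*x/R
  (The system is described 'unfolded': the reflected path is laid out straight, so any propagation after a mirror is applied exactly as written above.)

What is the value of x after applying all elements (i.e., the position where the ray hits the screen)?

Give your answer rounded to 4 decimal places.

Initial: x=3.0000 theta=-0.2000
After 1 (propagate distance d=26): x=-2.2000 theta=-0.2000
After 2 (thin lens f=59): x=-2.2000 theta=-48/295 (≈-0.1627)
After 3 (propagate distance d=27): x=-389/59 (≈-6.5932) theta=-48/295 (≈-0.1627)
After 4 (thin lens f=49): x=-389/59 (≈-6.5932) theta=-407/14455 (≈-0.0282)
After 5 (propagate distance d=10): x=-19875/2891 (≈-6.8748) theta=-407/14455 (≈-0.0282)
After 6 (thin lens f=49): x=-19875/2891 (≈-6.8748) theta=79432/708295 (≈0.1121)
After 7 (propagate distance d=9): x=-4154487/708295 (≈-5.8655) theta=79432/708295 (≈0.1121)
After 8 (curved mirror R=31): x=-4154487/708295 (≈-5.8655) theta=10771366/21957145 (≈0.4906)
After 9 (propagate distance d=44 (to screen)): x=345151007/21957145 (≈15.7193) theta=10771366/21957145 (≈0.4906)
Rounded to 4 decimal places: x = 15.7193

Answer: 15.7193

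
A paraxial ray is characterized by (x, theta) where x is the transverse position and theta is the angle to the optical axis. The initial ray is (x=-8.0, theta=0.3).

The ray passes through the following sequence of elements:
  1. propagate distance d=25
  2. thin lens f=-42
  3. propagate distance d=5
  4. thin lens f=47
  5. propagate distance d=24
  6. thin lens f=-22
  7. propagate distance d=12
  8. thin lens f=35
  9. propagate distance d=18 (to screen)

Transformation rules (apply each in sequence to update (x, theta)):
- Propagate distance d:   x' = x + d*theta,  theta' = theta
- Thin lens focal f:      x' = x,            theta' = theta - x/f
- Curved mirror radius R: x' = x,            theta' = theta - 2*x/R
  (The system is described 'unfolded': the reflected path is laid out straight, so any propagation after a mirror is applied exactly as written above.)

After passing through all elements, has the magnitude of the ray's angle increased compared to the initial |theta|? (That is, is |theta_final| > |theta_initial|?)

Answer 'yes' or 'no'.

Answer: no

Derivation:
Initial: x=-8.0000 theta=0.3000
After 1 (propagate distance d=25): x=-0.5000 theta=0.3000
After 2 (thin lens f=-42): x=-0.5000 theta=121/420 (≈0.2881)
After 3 (propagate distance d=5): x=79/84 (≈0.9405) theta=121/420 (≈0.2881)
After 4 (thin lens f=47): x=79/84 (≈0.9405) theta=63/235 (≈0.2681)
After 5 (propagate distance d=24): x=145573/19740 (≈7.3745) theta=63/235 (≈0.2681)
After 6 (thin lens f=-22): x=145573/19740 (≈7.3745) theta=261997/434280 (≈0.6033)
After 7 (propagate distance d=12): x=634657/43428 (≈14.6140) theta=261997/434280 (≈0.6033)
After 8 (thin lens f=35): x=634657/43428 (≈14.6140) theta=112933/607992 (≈0.1857)
After 9 (propagate distance d=18 (to screen)): x=1364749/75999 (≈17.9575) theta=112933/607992 (≈0.1857)
|theta_initial|=0.3000 |theta_final|=112933/607992 (≈0.1857) -> not increased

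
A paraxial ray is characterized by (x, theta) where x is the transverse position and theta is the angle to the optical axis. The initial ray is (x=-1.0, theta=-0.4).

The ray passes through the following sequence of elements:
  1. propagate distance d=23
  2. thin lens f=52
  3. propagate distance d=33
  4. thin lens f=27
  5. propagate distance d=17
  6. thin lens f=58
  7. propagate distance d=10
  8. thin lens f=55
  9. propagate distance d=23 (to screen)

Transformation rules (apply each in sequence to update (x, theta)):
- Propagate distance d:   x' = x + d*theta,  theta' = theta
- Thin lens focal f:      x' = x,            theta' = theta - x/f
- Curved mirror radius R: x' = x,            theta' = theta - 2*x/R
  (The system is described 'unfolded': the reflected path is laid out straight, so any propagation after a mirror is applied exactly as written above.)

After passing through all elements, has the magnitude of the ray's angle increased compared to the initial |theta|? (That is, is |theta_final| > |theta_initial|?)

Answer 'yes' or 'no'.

Answer: yes

Derivation:
Initial: x=-1.0000 theta=-0.4000
After 1 (propagate distance d=23): x=-10.2000 theta=-0.4000
After 2 (thin lens f=52): x=-10.2000 theta=-53/260 (≈-0.2038)
After 3 (propagate distance d=33): x=-4401/260 (≈-16.9269) theta=-53/260 (≈-0.2038)
After 4 (thin lens f=27): x=-4401/260 (≈-16.9269) theta=11/26 (≈0.4231)
After 5 (propagate distance d=17): x=-2531/260 (≈-9.7346) theta=11/26 (≈0.4231)
After 6 (thin lens f=58): x=-2531/260 (≈-9.7346) theta=8911/15080 (≈0.5909)
After 7 (propagate distance d=10): x=-7211/1885 (≈-3.8255) theta=8911/15080 (≈0.5909)
After 8 (thin lens f=55): x=-7211/1885 (≈-3.8255) theta=547793/829400 (≈0.6605)
After 9 (propagate distance d=23 (to screen)): x=9426399/829400 (≈11.3653) theta=547793/829400 (≈0.6605)
|theta_initial|=0.4000 |theta_final|=547793/829400 (≈0.6605) -> increased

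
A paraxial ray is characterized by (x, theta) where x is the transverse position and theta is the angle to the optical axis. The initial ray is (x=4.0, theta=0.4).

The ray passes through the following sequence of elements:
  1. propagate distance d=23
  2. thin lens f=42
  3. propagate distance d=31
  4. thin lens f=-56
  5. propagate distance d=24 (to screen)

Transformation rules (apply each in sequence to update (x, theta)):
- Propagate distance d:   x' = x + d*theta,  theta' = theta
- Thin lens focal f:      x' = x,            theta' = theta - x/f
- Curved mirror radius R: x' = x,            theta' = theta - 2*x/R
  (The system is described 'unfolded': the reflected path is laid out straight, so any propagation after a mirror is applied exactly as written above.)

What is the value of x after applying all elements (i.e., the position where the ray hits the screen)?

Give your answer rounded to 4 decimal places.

Answer: 24.7102

Derivation:
Initial: x=4.0000 theta=0.4000
After 1 (propagate distance d=23): x=13.2000 theta=0.4000
After 2 (thin lens f=42): x=13.2000 theta=3/35 (≈0.0857)
After 3 (propagate distance d=31): x=111/7 (≈15.8571) theta=3/35 (≈0.0857)
After 4 (thin lens f=-56): x=111/7 (≈15.8571) theta=723/1960 (≈0.3689)
After 5 (propagate distance d=24 (to screen)): x=6054/245 (≈24.7102) theta=723/1960 (≈0.3689)
Rounded to 4 decimal places: x = 24.7102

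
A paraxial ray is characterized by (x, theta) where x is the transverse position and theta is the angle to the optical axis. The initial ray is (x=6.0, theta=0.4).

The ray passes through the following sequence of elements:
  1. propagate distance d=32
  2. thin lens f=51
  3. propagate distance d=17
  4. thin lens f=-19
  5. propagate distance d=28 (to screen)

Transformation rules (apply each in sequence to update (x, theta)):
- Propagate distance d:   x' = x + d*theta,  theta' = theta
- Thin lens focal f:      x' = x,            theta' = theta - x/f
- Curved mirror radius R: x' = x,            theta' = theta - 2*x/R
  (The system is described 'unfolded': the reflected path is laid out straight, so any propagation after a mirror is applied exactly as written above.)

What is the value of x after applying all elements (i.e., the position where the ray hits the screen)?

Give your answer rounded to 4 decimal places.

Answer: 48.7030

Derivation:
Initial: x=6.0000 theta=0.4000
After 1 (propagate distance d=32): x=18.8000 theta=0.4000
After 2 (thin lens f=51): x=18.8000 theta=8/255 (≈0.0314)
After 3 (propagate distance d=17): x=58/3 (≈19.3333) theta=8/255 (≈0.0314)
After 4 (thin lens f=-19): x=58/3 (≈19.3333) theta=1694/1615 (≈1.0489)
After 5 (propagate distance d=28 (to screen)): x=235966/4845 (≈48.7030) theta=1694/1615 (≈1.0489)
Rounded to 4 decimal places: x = 48.7030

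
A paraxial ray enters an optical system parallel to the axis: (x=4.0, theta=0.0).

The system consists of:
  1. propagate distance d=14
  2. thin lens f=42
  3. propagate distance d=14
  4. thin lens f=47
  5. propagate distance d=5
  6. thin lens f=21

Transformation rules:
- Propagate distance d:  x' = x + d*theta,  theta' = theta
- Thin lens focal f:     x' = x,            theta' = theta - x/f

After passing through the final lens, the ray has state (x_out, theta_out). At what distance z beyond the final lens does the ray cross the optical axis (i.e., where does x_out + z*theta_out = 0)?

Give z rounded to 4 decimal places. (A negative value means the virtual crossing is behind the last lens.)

Initial: x=4.0000 theta=0.0000
After 1 (propagate distance d=14): x=4.0000 theta=0.0000
After 2 (thin lens f=42): x=4.0000 theta=-2/21 (≈-0.0952)
After 3 (propagate distance d=14): x=8/3 (≈2.6667) theta=-2/21 (≈-0.0952)
After 4 (thin lens f=47): x=8/3 (≈2.6667) theta=-50/329 (≈-0.1520)
After 5 (propagate distance d=5): x=1882/987 (≈1.9068) theta=-50/329 (≈-0.1520)
After 6 (thin lens f=21): x=1882/987 (≈1.9068) theta=-5032/20727 (≈-0.2428)
z_focus = -x_out/theta_out = -(1882/987)/(-5032/20727) = 19761/2516 ≈ 7.8541
Rounded to 4 decimal places: z = 7.8541

Answer: 7.8541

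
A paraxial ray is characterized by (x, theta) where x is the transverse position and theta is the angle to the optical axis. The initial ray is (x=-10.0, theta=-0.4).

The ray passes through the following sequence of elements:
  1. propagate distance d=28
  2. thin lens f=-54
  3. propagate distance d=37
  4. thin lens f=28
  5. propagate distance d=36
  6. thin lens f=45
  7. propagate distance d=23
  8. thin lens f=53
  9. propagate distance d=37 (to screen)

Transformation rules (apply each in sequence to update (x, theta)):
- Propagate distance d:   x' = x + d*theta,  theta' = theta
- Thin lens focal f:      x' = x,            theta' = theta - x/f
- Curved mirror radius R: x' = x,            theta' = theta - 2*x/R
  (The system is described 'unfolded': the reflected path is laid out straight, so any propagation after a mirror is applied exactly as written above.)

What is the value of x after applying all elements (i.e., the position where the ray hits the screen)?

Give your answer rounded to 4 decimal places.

Initial: x=-10.0000 theta=-0.4000
After 1 (propagate distance d=28): x=-21.2000 theta=-0.4000
After 2 (thin lens f=-54): x=-21.2000 theta=-107/135 (≈-0.7926)
After 3 (propagate distance d=37): x=-6821/135 (≈-50.5259) theta=-107/135 (≈-0.7926)
After 4 (thin lens f=28): x=-6821/135 (≈-50.5259) theta=85/84 (≈1.0119)
After 5 (propagate distance d=36): x=-13322/945 (≈-14.0974) theta=85/84 (≈1.0119)
After 6 (thin lens f=45): x=-13322/945 (≈-14.0974) theta=225413/170100 (≈1.3252)
After 7 (propagate distance d=23): x=398077/24300 (≈16.3818) theta=225413/170100 (≈1.3252)
After 8 (thin lens f=53): x=398077/24300 (≈16.3818) theta=61069/60102 (≈1.0161)
After 9 (propagate distance d=37 (to screen)): x=486619517/9015300 (≈53.9771) theta=61069/60102 (≈1.0161)
Rounded to 4 decimal places: x = 53.9771

Answer: 53.9771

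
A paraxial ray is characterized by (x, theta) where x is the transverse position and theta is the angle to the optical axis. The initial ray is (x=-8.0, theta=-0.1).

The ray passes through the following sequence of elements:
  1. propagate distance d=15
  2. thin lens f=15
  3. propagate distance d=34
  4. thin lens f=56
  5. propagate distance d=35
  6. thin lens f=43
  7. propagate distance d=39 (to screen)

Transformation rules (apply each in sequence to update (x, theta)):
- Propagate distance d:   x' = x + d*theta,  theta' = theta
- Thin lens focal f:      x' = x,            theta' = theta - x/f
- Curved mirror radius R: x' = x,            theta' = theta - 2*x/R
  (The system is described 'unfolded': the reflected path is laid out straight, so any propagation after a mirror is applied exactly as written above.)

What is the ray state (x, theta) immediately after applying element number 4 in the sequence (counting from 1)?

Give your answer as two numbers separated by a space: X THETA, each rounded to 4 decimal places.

Answer: 8.6333 0.3792

Derivation:
Initial: x=-8.0000 theta=-0.1000
After 1 (propagate distance d=15): x=-9.5000 theta=-0.1000
After 2 (thin lens f=15): x=-9.5000 theta=8/15 (≈0.5333)
After 3 (propagate distance d=34): x=259/30 (≈8.6333) theta=8/15 (≈0.5333)
After 4 (thin lens f=56): x=259/30 (≈8.6333) theta=91/240 (≈0.3792)
Rounded to 4 decimal places: x = 8.6333, theta = 0.3792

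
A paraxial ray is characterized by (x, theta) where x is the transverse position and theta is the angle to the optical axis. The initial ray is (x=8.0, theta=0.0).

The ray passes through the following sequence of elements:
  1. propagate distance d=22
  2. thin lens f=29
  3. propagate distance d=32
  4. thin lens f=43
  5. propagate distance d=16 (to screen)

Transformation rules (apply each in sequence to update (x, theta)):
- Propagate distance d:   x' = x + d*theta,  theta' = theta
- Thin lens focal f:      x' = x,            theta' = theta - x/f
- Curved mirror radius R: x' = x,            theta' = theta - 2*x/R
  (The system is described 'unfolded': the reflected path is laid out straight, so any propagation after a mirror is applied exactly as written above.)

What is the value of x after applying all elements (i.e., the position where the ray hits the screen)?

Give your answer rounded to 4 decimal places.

Answer: -4.9334

Derivation:
Initial: x=8.0000 theta=0.0000
After 1 (propagate distance d=22): x=8.0000 theta=0.0000
After 2 (thin lens f=29): x=8.0000 theta=-8/29 (≈-0.2759)
After 3 (propagate distance d=32): x=-24/29 (≈-0.8276) theta=-8/29 (≈-0.2759)
After 4 (thin lens f=43): x=-24/29 (≈-0.8276) theta=-320/1247 (≈-0.2566)
After 5 (propagate distance d=16 (to screen)): x=-6152/1247 (≈-4.9334) theta=-320/1247 (≈-0.2566)
Rounded to 4 decimal places: x = -4.9334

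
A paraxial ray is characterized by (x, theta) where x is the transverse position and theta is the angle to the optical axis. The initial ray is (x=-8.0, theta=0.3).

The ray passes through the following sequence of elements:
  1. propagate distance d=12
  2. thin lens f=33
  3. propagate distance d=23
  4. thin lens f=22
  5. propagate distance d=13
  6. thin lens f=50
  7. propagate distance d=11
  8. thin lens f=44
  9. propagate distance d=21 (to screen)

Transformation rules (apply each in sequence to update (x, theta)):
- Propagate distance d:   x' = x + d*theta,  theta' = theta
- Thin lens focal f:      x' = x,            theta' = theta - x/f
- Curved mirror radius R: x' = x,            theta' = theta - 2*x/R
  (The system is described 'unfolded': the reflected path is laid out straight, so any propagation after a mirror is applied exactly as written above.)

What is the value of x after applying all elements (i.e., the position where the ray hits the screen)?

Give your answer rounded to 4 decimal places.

Initial: x=-8.0000 theta=0.3000
After 1 (propagate distance d=12): x=-4.4000 theta=0.3000
After 2 (thin lens f=33): x=-4.4000 theta=13/30 (≈0.4333)
After 3 (propagate distance d=23): x=167/30 (≈5.5667) theta=13/30 (≈0.4333)
After 4 (thin lens f=22): x=167/30 (≈5.5667) theta=119/660 (≈0.1803)
After 5 (propagate distance d=13): x=5221/660 (≈7.9106) theta=119/660 (≈0.1803)
After 6 (thin lens f=50): x=5221/660 (≈7.9106) theta=243/11000 (≈0.0221)
After 7 (propagate distance d=11): x=269069/33000 (≈8.1536) theta=243/11000 (≈0.0221)
After 8 (thin lens f=44): x=269069/33000 (≈8.1536) theta=-236993/1452000 (≈-0.1632)
After 9 (propagate distance d=21 (to screen)): x=6862183/1452000 (≈4.7260) theta=-236993/1452000 (≈-0.1632)
Rounded to 4 decimal places: x = 4.7260

Answer: 4.7260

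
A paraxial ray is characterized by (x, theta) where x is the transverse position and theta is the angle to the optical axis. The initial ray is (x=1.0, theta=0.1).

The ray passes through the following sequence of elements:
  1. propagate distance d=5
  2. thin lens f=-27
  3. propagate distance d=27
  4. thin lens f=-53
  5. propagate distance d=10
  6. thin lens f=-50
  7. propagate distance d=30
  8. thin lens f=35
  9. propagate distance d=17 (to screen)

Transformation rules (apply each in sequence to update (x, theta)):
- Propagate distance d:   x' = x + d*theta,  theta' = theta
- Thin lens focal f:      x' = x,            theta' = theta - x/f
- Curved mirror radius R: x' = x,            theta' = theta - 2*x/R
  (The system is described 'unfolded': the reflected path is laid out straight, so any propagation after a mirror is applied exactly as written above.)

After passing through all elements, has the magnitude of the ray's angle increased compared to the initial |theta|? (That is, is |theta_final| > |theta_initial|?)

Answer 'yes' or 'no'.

Answer: yes

Derivation:
Initial: x=1.0000 theta=0.1000
After 1 (propagate distance d=5): x=1.5000 theta=0.1000
After 2 (thin lens f=-27): x=1.5000 theta=7/45 (≈0.1556)
After 3 (propagate distance d=27): x=5.7000 theta=7/45 (≈0.1556)
After 4 (thin lens f=-53): x=5.7000 theta=251/954 (≈0.2631)
After 5 (propagate distance d=10): x=39739/4770 (≈8.3310) theta=251/954 (≈0.2631)
After 6 (thin lens f=-50): x=39739/4770 (≈8.3310) theta=34163/79500 (≈0.4297)
After 7 (propagate distance d=30): x=253081/11925 (≈21.2227) theta=34163/79500 (≈0.4297)
After 8 (thin lens f=35): x=253081/11925 (≈21.2227) theta=-294901/1669500 (≈-0.1766)
After 9 (propagate distance d=17 (to screen)): x=10139341/556500 (≈18.2198) theta=-294901/1669500 (≈-0.1766)
|theta_initial|=0.1000 |theta_final|=294901/1669500 (≈0.1766) -> increased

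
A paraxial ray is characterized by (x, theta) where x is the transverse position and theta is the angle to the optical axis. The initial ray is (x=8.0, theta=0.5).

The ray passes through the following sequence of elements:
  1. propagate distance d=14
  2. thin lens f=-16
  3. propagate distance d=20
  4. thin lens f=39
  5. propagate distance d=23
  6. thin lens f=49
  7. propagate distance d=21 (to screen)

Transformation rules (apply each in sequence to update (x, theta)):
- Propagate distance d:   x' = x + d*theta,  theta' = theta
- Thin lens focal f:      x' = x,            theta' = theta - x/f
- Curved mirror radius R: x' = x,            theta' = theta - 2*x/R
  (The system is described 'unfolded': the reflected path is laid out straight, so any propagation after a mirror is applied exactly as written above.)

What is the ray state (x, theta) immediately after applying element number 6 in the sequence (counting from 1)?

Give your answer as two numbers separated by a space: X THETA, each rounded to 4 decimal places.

Answer: 51.0112 -0.7253

Derivation:
Initial: x=8.0000 theta=0.5000
After 1 (propagate distance d=14): x=15.0000 theta=0.5000
After 2 (thin lens f=-16): x=15.0000 theta=1.4375
After 3 (propagate distance d=20): x=43.7500 theta=1.4375
After 4 (thin lens f=39): x=43.7500 theta=197/624 (≈0.3157)
After 5 (propagate distance d=23): x=31831/624 (≈51.0112) theta=197/624 (≈0.3157)
After 6 (thin lens f=49): x=31831/624 (≈51.0112) theta=-853/1176 (≈-0.7253)
Rounded to 4 decimal places: x = 51.0112, theta = -0.7253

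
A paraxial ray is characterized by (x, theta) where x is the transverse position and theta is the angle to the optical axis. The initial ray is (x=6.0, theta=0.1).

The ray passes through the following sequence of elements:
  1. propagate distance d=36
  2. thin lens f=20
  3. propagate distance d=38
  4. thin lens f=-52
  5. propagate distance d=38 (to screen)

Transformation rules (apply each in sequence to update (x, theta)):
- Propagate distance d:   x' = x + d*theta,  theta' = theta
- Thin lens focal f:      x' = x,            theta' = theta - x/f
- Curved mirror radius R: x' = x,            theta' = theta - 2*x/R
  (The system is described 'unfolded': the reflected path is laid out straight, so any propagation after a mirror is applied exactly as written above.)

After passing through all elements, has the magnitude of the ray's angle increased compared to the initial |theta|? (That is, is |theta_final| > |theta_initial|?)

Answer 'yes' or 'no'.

Answer: yes

Derivation:
Initial: x=6.0000 theta=0.1000
After 1 (propagate distance d=36): x=9.6000 theta=0.1000
After 2 (thin lens f=20): x=9.6000 theta=-0.3800
After 3 (propagate distance d=38): x=-4.8400 theta=-0.3800
After 4 (thin lens f=-52): x=-4.8400 theta=-123/260 (≈-0.4731)
After 5 (propagate distance d=38 (to screen)): x=-14831/650 (≈-22.8169) theta=-123/260 (≈-0.4731)
|theta_initial|=0.1000 |theta_final|=123/260 (≈0.4731) -> increased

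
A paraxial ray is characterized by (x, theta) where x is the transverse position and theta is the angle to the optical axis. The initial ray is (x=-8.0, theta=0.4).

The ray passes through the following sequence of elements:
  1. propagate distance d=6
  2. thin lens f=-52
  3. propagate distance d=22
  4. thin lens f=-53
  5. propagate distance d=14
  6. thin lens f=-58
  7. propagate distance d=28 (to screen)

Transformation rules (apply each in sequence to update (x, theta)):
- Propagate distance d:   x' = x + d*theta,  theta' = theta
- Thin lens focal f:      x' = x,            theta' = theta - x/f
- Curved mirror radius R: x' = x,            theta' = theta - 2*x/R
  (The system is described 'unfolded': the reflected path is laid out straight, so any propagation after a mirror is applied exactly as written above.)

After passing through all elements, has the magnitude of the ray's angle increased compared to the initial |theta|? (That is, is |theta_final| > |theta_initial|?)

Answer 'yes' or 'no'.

Answer: no

Derivation:
Initial: x=-8.0000 theta=0.4000
After 1 (propagate distance d=6): x=-5.6000 theta=0.4000
After 2 (thin lens f=-52): x=-5.6000 theta=19/65 (≈0.2923)
After 3 (propagate distance d=22): x=54/65 (≈0.8308) theta=19/65 (≈0.2923)
After 4 (thin lens f=-53): x=54/65 (≈0.8308) theta=1061/3445 (≈0.3080)
After 5 (propagate distance d=14): x=17716/3445 (≈5.1425) theta=1061/3445 (≈0.3080)
After 6 (thin lens f=-58): x=17716/3445 (≈5.1425) theta=39627/99905 (≈0.3966)
After 7 (propagate distance d=28 (to screen)): x=324664/19981 (≈16.2486) theta=39627/99905 (≈0.3966)
|theta_initial|=0.4000 |theta_final|=39627/99905 (≈0.3966) -> not increased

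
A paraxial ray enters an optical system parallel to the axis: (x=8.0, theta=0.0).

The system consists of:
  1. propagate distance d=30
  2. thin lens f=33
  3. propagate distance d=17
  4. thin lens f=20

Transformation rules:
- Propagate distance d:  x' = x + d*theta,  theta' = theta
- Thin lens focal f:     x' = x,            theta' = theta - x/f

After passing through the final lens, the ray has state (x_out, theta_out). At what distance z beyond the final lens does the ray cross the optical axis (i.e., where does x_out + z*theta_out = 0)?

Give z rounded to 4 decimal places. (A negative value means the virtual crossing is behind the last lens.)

Initial: x=8.0000 theta=0.0000
After 1 (propagate distance d=30): x=8.0000 theta=0.0000
After 2 (thin lens f=33): x=8.0000 theta=-8/33 (≈-0.2424)
After 3 (propagate distance d=17): x=128/33 (≈3.8788) theta=-8/33 (≈-0.2424)
After 4 (thin lens f=20): x=128/33 (≈3.8788) theta=-24/55 (≈-0.4364)
z_focus = -x_out/theta_out = -(128/33)/(-24/55) = 80/9 ≈ 8.8889
Rounded to 4 decimal places: z = 8.8889

Answer: 8.8889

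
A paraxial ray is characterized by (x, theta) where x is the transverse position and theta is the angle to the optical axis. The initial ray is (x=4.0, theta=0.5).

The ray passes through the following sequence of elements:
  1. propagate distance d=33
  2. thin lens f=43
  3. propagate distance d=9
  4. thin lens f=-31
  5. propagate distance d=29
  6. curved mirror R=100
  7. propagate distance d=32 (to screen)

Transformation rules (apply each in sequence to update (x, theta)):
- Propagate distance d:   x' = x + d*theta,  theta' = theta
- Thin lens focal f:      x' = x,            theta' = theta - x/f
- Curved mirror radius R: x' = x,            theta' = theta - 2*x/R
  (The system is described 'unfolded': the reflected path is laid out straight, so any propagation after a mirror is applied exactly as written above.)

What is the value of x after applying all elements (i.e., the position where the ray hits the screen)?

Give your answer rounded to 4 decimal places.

Answer: 36.7940

Derivation:
Initial: x=4.0000 theta=0.5000
After 1 (propagate distance d=33): x=20.5000 theta=0.5000
After 2 (thin lens f=43): x=20.5000 theta=1/43 (≈0.0233)
After 3 (propagate distance d=9): x=1781/86 (≈20.7093) theta=1/43 (≈0.0233)
After 4 (thin lens f=-31): x=1781/86 (≈20.7093) theta=1843/2666 (≈0.6913)
After 5 (propagate distance d=29): x=54329/1333 (≈40.7569) theta=1843/2666 (≈0.6913)
After 6 (curved mirror R=100): x=54329/1333 (≈40.7569) theta=-4127/33325 (≈-0.1238)
After 7 (propagate distance d=32 (to screen)): x=1226161/33325 (≈36.7940) theta=-4127/33325 (≈-0.1238)
Rounded to 4 decimal places: x = 36.7940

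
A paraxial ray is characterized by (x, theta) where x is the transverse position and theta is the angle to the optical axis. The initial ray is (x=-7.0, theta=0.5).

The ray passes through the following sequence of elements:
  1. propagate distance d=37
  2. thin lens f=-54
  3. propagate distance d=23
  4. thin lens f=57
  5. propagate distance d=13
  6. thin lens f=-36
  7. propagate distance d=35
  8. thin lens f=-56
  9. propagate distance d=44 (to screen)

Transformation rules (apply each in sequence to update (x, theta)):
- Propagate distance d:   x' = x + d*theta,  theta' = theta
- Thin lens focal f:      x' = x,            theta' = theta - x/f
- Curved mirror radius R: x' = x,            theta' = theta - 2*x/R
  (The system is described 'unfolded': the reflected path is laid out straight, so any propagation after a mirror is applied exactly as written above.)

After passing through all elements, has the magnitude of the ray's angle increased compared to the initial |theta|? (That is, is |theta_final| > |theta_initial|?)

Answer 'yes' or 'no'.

Initial: x=-7.0000 theta=0.5000
After 1 (propagate distance d=37): x=11.5000 theta=0.5000
After 2 (thin lens f=-54): x=11.5000 theta=77/108 (≈0.7130)
After 3 (propagate distance d=23): x=3013/108 (≈27.8981) theta=77/108 (≈0.7130)
After 4 (thin lens f=57): x=3013/108 (≈27.8981) theta=344/1539 (≈0.2235)
After 5 (propagate distance d=13): x=189629/6156 (≈30.8039) theta=344/1539 (≈0.2235)
After 6 (thin lens f=-36): x=189629/6156 (≈30.8039) theta=239165/221616 (≈1.0792)
After 7 (propagate distance d=35): x=15197419/221616 (≈68.5755) theta=239165/221616 (≈1.0792)
After 8 (thin lens f=-56): x=15197419/221616 (≈68.5755) theta=28590659/12410496 (≈2.3037)
After 9 (propagate distance d=44 (to screen)): x=9250195/54432 (≈169.9404) theta=28590659/12410496 (≈2.3037)
|theta_initial|=0.5000 |theta_final|=28590659/12410496 (≈2.3037) -> increased

Answer: yes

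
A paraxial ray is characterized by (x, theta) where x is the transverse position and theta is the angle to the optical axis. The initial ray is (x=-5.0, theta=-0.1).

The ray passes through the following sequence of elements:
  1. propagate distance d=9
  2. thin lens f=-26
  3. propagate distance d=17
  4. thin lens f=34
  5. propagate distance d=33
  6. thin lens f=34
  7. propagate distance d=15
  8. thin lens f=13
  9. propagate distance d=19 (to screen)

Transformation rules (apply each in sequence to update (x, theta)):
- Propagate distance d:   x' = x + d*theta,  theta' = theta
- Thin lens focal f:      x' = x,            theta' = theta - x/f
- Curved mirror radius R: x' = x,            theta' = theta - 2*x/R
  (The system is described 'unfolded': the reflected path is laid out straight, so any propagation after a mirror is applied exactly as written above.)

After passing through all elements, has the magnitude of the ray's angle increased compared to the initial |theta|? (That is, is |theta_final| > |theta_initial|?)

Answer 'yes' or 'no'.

Initial: x=-5.0000 theta=-0.1000
After 1 (propagate distance d=9): x=-5.9000 theta=-0.1000
After 2 (thin lens f=-26): x=-5.9000 theta=-17/52 (≈-0.3269)
After 3 (propagate distance d=17): x=-2979/260 (≈-11.4577) theta=-17/52 (≈-0.3269)
After 4 (thin lens f=34): x=-2979/260 (≈-11.4577) theta=89/8840 (≈0.0101)
After 5 (propagate distance d=33): x=-98349/8840 (≈-11.1255) theta=89/8840 (≈0.0101)
After 6 (thin lens f=34): x=-98349/8840 (≈-11.1255) theta=20275/60112 (≈0.3373)
After 7 (propagate distance d=15): x=-1823241/300560 (≈-6.0661) theta=20275/60112 (≈0.3373)
After 8 (thin lens f=13): x=-1823241/300560 (≈-6.0661) theta=785279/976820 (≈0.8039)
After 9 (propagate distance d=19 (to screen)): x=35979071/3907280 (≈9.2082) theta=785279/976820 (≈0.8039)
|theta_initial|=0.1000 |theta_final|=785279/976820 (≈0.8039) -> increased

Answer: yes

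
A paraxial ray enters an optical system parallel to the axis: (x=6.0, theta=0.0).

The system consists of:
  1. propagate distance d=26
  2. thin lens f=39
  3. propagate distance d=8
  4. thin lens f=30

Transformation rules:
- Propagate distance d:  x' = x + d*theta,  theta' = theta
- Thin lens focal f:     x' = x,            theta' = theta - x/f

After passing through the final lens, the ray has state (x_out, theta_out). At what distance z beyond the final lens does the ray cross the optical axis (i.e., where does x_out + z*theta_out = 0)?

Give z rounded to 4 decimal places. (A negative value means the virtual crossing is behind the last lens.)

Initial: x=6.0000 theta=0.0000
After 1 (propagate distance d=26): x=6.0000 theta=0.0000
After 2 (thin lens f=39): x=6.0000 theta=-2/13 (≈-0.1538)
After 3 (propagate distance d=8): x=62/13 (≈4.7692) theta=-2/13 (≈-0.1538)
After 4 (thin lens f=30): x=62/13 (≈4.7692) theta=-61/195 (≈-0.3128)
z_focus = -x_out/theta_out = -(62/13)/(-61/195) = 930/61 ≈ 15.2459
Rounded to 4 decimal places: z = 15.2459

Answer: 15.2459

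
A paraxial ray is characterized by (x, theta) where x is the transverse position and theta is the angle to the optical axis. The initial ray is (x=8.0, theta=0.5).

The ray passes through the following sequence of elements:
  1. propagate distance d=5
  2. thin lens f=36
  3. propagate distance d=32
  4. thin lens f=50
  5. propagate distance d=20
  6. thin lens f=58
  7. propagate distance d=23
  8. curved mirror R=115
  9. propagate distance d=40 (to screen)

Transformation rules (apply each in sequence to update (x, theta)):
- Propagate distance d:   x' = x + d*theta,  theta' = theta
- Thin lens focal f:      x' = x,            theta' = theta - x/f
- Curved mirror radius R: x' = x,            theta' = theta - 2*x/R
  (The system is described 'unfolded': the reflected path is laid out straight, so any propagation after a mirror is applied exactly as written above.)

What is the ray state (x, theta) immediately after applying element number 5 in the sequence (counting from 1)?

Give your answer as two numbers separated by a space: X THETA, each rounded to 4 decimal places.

Answer: 14.4667 -0.1350

Derivation:
Initial: x=8.0000 theta=0.5000
After 1 (propagate distance d=5): x=10.5000 theta=0.5000
After 2 (thin lens f=36): x=10.5000 theta=5/24 (≈0.2083)
After 3 (propagate distance d=32): x=103/6 (≈17.1667) theta=5/24 (≈0.2083)
After 4 (thin lens f=50): x=103/6 (≈17.1667) theta=-0.1350
After 5 (propagate distance d=20): x=217/15 (≈14.4667) theta=-0.1350
Rounded to 4 decimal places: x = 14.4667, theta = -0.1350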